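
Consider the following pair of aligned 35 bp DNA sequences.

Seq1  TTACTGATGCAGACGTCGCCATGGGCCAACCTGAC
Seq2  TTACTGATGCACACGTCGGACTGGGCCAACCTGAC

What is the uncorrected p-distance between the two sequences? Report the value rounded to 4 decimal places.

0.1143

Differing sites — 12:G/C; 19:C/G; 20:C/A; 21:A/C.
There are 4 differences over 35 sites, so p = 4/35 = 0.1143.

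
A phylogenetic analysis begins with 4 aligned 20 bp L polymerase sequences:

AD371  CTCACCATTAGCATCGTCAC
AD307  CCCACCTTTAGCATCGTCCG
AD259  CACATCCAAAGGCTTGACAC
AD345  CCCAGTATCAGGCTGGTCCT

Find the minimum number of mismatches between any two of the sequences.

Pairwise Hamming distances:
  AD371 vs AD307: 4
  AD371 vs AD259: 9
  AD371 vs AD345: 9
  AD307 vs AD259: 11
  AD307 vs AD345: 8
  AD259 vs AD345: 10
The smallest is 4, between AD371 and AD307.

4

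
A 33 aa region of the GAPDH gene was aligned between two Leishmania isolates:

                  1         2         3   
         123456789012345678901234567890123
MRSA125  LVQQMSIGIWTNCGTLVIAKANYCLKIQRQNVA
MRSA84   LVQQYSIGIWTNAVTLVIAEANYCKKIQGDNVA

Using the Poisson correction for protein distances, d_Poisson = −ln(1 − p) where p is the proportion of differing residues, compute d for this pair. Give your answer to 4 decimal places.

0.2384

Mismatches occur at site 5 (M↔Y), site 13 (C↔A), site 14 (G↔V), site 20 (K↔E), site 25 (L↔K), site 29 (R↔G), site 30 (Q↔D).
p = 7/33 = 0.212121.
d = −ln(1 − 0.212121) = −ln(0.787879) = 0.2384.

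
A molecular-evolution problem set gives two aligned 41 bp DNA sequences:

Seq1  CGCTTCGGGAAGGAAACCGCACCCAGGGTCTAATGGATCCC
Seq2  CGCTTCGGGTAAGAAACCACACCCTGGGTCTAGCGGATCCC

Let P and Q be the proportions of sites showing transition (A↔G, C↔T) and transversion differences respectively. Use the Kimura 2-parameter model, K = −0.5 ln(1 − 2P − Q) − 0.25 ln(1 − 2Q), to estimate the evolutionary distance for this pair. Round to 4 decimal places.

The sequences differ at positions 10 (A/T, transversion), 12 (G/A, transition), 19 (G/A, transition), 25 (A/T, transversion), 33 (A/G, transition), 34 (T/C, transition).
Of the 6 differences, 4 transitions and 2 transversions over 41 sites: P = 4/41 = 0.097561, Q = 2/41 = 0.048780.
d = −0.5·ln(0.756098) − 0.25·ln(0.902440) = −0.5·(-0.279584) − 0.25·(-0.102653) = 0.1655.

0.1655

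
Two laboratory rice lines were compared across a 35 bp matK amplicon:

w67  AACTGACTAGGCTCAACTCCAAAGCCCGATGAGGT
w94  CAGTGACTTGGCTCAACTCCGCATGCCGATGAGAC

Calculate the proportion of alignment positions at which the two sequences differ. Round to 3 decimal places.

0.257

The sequences differ at positions 1 (A/C), 3 (C/G), 9 (A/T), 21 (A/G), 22 (A/C), 24 (G/T), 25 (C/G), 34 (G/A), 35 (T/C).
There are 9 differences over 35 sites, so p = 9/35 = 0.257.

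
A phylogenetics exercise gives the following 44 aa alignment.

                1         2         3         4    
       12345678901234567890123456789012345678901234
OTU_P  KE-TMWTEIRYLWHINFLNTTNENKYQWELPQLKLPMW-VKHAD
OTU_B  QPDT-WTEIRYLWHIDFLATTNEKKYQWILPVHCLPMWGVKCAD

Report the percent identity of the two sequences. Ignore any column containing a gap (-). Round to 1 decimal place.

Excluding the 3 gap columns leaves 41 comparable sites.
The sequences differ at positions 1 (K/Q), 2 (E/P), 16 (N/D), 19 (N/A), 24 (N/K), 29 (E/I), 32 (Q/V), 33 (L/H), 34 (K/C), 42 (H/C).
31 of the 41 comparable sites match, so the percent identity is 31/41 × 100 = 75.6%.

75.6%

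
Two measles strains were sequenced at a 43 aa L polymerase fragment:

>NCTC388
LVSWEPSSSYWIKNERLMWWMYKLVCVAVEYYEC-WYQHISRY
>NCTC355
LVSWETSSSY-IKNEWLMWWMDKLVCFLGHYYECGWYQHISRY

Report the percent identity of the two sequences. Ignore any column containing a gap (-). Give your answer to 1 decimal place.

Excluding the 2 gap columns leaves 41 comparable sites.
Mismatches occur at site 6 (P/T), site 16 (R/W), site 22 (Y/D), site 27 (V/F), site 28 (A/L), site 29 (V/G), site 30 (E/H).
34 of the 41 comparable sites match, so the percent identity is 34/41 × 100 = 82.9%.

82.9%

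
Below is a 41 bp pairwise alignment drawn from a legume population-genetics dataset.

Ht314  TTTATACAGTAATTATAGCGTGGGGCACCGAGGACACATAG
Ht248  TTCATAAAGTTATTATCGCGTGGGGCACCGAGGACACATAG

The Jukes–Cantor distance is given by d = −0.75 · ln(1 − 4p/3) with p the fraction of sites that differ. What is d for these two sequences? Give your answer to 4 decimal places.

Differing sites — 3:T/C; 7:C/A; 11:A/T; 17:A/C.
p = 4/41 = 0.097561.
d = −0.75 · ln(1 − (4/3)·0.097561) = −0.75 · ln(0.869919) = −0.75 · (-0.139355) = 0.1045.

0.1045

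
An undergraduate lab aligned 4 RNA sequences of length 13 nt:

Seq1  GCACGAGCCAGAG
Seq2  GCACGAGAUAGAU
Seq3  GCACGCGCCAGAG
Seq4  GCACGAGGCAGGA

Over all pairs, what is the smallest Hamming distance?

Pairwise Hamming distances:
  Seq1 vs Seq2: 3
  Seq1 vs Seq3: 1
  Seq1 vs Seq4: 3
  Seq2 vs Seq3: 4
  Seq2 vs Seq4: 4
  Seq3 vs Seq4: 4
The smallest is 1, between Seq1 and Seq3.

1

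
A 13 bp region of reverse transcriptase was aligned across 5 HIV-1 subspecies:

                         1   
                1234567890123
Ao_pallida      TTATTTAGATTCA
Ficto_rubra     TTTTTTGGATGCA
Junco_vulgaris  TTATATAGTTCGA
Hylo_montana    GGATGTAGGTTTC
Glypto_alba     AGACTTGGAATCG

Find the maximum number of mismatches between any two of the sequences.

10

Pairwise Hamming distances:
  Ao_pallida vs Ficto_rubra: 3
  Ao_pallida vs Junco_vulgaris: 4
  Ao_pallida vs Hylo_montana: 6
  Ao_pallida vs Glypto_alba: 6
  Ficto_rubra vs Junco_vulgaris: 6
  Ficto_rubra vs Hylo_montana: 9
  Ficto_rubra vs Glypto_alba: 7
  Junco_vulgaris vs Hylo_montana: 7
  Junco_vulgaris vs Glypto_alba: 10
  Hylo_montana vs Glypto_alba: 8
The largest is 10, between Junco_vulgaris and Glypto_alba.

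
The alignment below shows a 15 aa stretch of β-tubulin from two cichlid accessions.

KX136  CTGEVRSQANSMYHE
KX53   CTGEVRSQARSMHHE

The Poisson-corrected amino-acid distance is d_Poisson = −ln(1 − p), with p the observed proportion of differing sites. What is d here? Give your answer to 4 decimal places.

0.1431

Mismatches occur at site 10 (N↔R), site 13 (Y↔H).
p = 2/15 = 0.133333.
d = −ln(1 − 0.133333) = −ln(0.866667) = 0.1431.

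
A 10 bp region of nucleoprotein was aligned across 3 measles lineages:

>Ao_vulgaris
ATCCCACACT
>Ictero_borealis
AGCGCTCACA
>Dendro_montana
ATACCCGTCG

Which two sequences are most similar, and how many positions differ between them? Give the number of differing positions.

Pairwise Hamming distances:
  Ao_vulgaris vs Ictero_borealis: 4
  Ao_vulgaris vs Dendro_montana: 5
  Ictero_borealis vs Dendro_montana: 7
The smallest is 4, between Ao_vulgaris and Ictero_borealis.

4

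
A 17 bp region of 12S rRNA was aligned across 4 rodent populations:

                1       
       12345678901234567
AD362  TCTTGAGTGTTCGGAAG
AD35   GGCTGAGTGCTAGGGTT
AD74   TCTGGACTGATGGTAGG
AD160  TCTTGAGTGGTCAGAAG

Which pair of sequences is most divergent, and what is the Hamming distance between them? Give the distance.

11

Pairwise Hamming distances:
  AD362 vs AD35: 8
  AD362 vs AD74: 6
  AD362 vs AD160: 2
  AD35 vs AD74: 11
  AD35 vs AD160: 9
  AD74 vs AD160: 7
The largest is 11, between AD35 and AD74.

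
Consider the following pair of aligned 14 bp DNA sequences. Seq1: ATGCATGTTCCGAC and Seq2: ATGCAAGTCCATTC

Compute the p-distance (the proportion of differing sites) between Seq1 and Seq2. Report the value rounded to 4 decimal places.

0.3571

Mismatches occur at site 6 (T/A), site 9 (T/C), site 11 (C/A), site 12 (G/T), site 13 (A/T).
There are 5 differences over 14 sites, so p = 5/14 = 0.3571.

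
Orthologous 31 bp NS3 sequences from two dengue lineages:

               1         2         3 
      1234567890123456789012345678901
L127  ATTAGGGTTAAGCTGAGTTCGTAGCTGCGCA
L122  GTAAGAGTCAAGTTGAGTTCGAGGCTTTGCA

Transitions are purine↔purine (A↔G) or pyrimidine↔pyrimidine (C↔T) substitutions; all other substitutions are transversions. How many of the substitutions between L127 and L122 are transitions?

Mismatches occur at site 1 (A↔G, transition), site 3 (T↔A, transversion), site 6 (G↔A, transition), site 9 (T↔C, transition), site 13 (C↔T, transition), site 22 (T↔A, transversion), site 23 (A↔G, transition), site 27 (G↔T, transversion), site 28 (C↔T, transition).
Of the 9 differences, 6 transitions and 3 transversions, so the answer is 6.

6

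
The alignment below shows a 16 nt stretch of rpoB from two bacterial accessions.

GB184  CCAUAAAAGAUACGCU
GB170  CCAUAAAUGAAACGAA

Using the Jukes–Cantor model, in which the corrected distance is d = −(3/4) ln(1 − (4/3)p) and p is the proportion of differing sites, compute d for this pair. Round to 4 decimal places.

0.3041

Differing sites — 8:A/U; 11:U/A; 15:C/A; 16:U/A.
p = 4/16 = 0.250000.
d = −0.75 · ln(1 − (4/3)·0.250000) = −0.75 · ln(0.666667) = −0.75 · (-0.405465) = 0.3041.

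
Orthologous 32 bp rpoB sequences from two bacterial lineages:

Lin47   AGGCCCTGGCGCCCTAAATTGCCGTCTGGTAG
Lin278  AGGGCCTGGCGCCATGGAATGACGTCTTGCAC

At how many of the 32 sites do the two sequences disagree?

9

The sequences differ at positions 4 (C/G), 14 (C/A), 16 (A/G), 17 (A/G), 19 (T/A), 22 (C/A), 28 (G/T), 30 (T/C), 32 (G/C).
That gives 9 mismatches out of 32 aligned sites, so the Hamming distance is 9.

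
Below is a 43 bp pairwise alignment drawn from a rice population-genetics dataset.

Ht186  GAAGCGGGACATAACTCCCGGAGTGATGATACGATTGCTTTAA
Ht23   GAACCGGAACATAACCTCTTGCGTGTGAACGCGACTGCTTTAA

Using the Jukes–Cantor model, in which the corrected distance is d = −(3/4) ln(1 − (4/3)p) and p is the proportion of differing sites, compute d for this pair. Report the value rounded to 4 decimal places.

Mismatches occur at site 4 (G/C), site 8 (G/A), site 16 (T/C), site 17 (C/T), site 19 (C/T), site 20 (G/T), site 22 (A/C), site 26 (A/T), site 27 (T/G), site 28 (G/A), site 30 (T/C), site 31 (A/G), site 35 (T/C).
p = 13/43 = 0.302326.
d = −0.75 · ln(1 − (4/3)·0.302326) = −0.75 · ln(0.596899) = −0.75 · (-0.516007) = 0.3870.

0.3870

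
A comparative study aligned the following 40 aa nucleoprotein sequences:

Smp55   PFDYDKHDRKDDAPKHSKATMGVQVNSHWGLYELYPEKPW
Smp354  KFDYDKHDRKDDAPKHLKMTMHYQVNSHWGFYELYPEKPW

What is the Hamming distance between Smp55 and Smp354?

Mismatches occur at site 1 (P→K), site 17 (S→L), site 19 (A→M), site 22 (G→H), site 23 (V→Y), site 31 (L→F).
That gives 6 mismatches out of 40 aligned sites, so the Hamming distance is 6.

6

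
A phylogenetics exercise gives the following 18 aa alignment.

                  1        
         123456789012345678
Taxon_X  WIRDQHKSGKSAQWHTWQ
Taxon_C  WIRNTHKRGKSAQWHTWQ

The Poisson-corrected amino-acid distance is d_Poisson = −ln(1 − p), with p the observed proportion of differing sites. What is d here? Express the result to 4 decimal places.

0.1823

Mismatches occur at site 4 (D/N), site 5 (Q/T), site 8 (S/R).
p = 3/18 = 0.166667.
d = −ln(1 − 0.166667) = −ln(0.833333) = 0.1823.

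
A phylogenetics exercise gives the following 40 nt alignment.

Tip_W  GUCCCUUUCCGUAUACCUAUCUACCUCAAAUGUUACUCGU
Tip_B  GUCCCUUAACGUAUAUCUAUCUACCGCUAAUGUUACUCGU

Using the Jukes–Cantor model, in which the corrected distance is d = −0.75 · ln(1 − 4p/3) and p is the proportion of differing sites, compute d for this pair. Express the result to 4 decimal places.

Mismatches occur at site 8 (U↔A), site 9 (C↔A), site 16 (C↔U), site 26 (U↔G), site 28 (A↔U).
p = 5/40 = 0.125000.
d = −0.75 · ln(1 − (4/3)·0.125000) = −0.75 · ln(0.833333) = −0.75 · (-0.182322) = 0.1367.

0.1367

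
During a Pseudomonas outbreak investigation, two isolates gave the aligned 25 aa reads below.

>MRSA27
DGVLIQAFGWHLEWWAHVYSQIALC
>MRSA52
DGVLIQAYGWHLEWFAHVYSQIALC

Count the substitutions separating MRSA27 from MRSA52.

2

Differing sites — 8:F/Y; 15:W/F.
That gives 2 mismatches out of 25 aligned sites, so the Hamming distance is 2.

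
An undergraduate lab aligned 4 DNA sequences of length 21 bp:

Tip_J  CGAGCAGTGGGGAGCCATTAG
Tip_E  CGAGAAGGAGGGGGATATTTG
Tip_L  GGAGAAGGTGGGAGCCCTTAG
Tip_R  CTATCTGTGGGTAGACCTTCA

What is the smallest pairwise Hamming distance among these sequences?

Pairwise Hamming distances:
  Tip_J vs Tip_E: 7
  Tip_J vs Tip_L: 5
  Tip_J vs Tip_R: 8
  Tip_E vs Tip_L: 7
  Tip_E vs Tip_R: 12
  Tip_L vs Tip_R: 11
The smallest is 5, between Tip_J and Tip_L.

5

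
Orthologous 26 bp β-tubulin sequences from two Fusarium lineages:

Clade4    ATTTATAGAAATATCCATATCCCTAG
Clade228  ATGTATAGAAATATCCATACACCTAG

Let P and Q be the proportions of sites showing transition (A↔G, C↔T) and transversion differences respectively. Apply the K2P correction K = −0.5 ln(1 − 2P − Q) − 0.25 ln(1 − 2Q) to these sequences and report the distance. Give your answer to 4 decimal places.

The sequences differ at positions 3 (T/G, transversion), 20 (T/C, transition), 21 (C/A, transversion).
Of the 3 differences, 1 transition and 2 transversions over 26 sites: P = 1/26 = 0.038462, Q = 2/26 = 0.076923.
d = −0.5·ln(0.846153) − 0.25·ln(0.846154) = −0.5·(-0.167055) − 0.25·(-0.167054) = 0.1253.

0.1253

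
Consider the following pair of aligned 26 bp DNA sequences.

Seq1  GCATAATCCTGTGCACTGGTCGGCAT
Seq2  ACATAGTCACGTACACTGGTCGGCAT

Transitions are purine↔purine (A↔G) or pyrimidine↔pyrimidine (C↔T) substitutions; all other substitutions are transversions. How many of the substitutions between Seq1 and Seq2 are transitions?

4

Differing sites — 1:G/A (Ti); 6:A/G (Ti); 9:C/A (Tv); 10:T/C (Ti); 13:G/A (Ti).
Of the 5 differences, 4 transitions and 1 transversion, so the answer is 4.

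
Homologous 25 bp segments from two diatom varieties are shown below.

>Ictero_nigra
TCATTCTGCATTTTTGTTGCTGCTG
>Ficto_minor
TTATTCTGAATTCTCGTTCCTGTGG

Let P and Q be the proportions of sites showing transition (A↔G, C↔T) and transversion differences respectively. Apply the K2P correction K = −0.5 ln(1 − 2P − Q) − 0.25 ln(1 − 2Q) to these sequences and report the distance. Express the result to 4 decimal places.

0.3585

Mismatches occur at site 2 (C/T, transition), site 9 (C/A, transversion), site 13 (T/C, transition), site 15 (T/C, transition), site 19 (G/C, transversion), site 23 (C/T, transition), site 24 (T/G, transversion).
Of the 7 differences, 4 transitions and 3 transversions over 25 sites: P = 4/25 = 0.160000, Q = 3/25 = 0.120000.
d = −0.5·ln(0.560000) − 0.25·ln(0.760000) = −0.5·(-0.579818) − 0.25·(-0.274437) = 0.3585.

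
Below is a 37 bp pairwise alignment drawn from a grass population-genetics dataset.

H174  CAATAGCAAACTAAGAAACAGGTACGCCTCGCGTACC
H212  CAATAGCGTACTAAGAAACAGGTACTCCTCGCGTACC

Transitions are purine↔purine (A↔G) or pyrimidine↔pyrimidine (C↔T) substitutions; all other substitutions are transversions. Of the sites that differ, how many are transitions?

Mismatches occur at site 8 (A/G, transition), site 9 (A/T, transversion), site 26 (G/T, transversion).
Of the 3 differences, 1 transition and 2 transversions, so the answer is 1.

1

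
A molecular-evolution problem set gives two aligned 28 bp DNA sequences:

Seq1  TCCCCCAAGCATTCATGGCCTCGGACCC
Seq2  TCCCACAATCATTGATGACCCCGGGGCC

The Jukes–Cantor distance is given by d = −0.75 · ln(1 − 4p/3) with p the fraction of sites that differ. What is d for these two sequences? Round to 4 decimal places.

0.3041

Differing sites — 5:C/A; 9:G/T; 14:C/G; 18:G/A; 21:T/C; 25:A/G; 26:C/G.
p = 7/28 = 0.250000.
d = −0.75 · ln(1 − (4/3)·0.250000) = −0.75 · ln(0.666667) = −0.75 · (-0.405465) = 0.3041.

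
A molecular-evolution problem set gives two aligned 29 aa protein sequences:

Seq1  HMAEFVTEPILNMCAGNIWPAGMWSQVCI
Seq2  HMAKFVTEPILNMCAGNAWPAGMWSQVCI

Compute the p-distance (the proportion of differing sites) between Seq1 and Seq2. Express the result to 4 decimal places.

The sequences differ at positions 4 (E/K), 18 (I/A).
There are 2 differences over 29 sites, so p = 2/29 = 0.0690.

0.0690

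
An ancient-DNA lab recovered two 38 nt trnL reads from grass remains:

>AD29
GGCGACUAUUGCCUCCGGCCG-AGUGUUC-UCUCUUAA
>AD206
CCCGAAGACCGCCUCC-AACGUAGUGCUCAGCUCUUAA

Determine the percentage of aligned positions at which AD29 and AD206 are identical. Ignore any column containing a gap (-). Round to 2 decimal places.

71.43%

Excluding the 3 gap columns leaves 35 comparable sites.
The sequences differ at positions 1 (G/C), 2 (G/C), 6 (C/A), 7 (U/G), 9 (U/C), 10 (U/C), 18 (G/A), 19 (C/A), 27 (U/C), 31 (U/G).
25 of the 35 comparable sites match, so the percent identity is 25/35 × 100 = 71.43%.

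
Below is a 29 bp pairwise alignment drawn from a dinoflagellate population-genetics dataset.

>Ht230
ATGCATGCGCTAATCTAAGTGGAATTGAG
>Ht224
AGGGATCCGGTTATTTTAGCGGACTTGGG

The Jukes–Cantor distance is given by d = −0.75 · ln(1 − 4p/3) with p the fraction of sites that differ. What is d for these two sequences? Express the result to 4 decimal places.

0.4618

The sequences differ at positions 2 (T/G), 4 (C/G), 7 (G/C), 10 (C/G), 12 (A/T), 15 (C/T), 17 (A/T), 20 (T/C), 24 (A/C), 28 (A/G).
p = 10/29 = 0.344828.
d = −0.75 · ln(1 − (4/3)·0.344828) = −0.75 · ln(0.540229) = −0.75 · (-0.615762) = 0.4618.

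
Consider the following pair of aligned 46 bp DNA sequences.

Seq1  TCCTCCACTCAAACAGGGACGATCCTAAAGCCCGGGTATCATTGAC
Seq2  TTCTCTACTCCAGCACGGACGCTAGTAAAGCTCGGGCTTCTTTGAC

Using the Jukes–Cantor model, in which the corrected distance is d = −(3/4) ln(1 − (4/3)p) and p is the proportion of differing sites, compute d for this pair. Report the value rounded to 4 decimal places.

Mismatches occur at site 2 (C↔T), site 6 (C↔T), site 11 (A↔C), site 13 (A↔G), site 16 (G↔C), site 22 (A↔C), site 24 (C↔A), site 25 (C↔G), site 32 (C↔T), site 37 (T↔C), site 38 (A↔T), site 41 (A↔T).
p = 12/46 = 0.260870.
d = −0.75 · ln(1 − (4/3)·0.260870) = −0.75 · ln(0.652173) = −0.75 · (-0.427445) = 0.3206.

0.3206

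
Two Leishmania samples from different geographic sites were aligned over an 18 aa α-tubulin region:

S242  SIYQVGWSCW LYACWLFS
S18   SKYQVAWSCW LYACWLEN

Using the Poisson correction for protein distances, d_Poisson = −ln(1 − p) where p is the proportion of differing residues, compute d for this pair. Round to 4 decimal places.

The sequences differ at positions 2 (I/K), 6 (G/A), 17 (F/E), 18 (S/N).
p = 4/18 = 0.222222.
d = −ln(1 − 0.222222) = −ln(0.777778) = 0.2513.

0.2513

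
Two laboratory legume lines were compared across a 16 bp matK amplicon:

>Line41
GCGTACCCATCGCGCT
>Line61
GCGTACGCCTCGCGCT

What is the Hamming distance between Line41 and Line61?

2

Differing sites — 7:C/G; 9:A/C.
That gives 2 mismatches out of 16 aligned sites, so the Hamming distance is 2.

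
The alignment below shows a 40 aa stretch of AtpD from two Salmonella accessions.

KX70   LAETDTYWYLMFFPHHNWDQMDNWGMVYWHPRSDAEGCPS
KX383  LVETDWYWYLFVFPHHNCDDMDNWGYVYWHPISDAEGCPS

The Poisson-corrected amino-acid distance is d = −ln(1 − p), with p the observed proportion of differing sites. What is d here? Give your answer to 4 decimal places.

0.2231

Differing sites — 2:A/V; 6:T/W; 11:M/F; 12:F/V; 18:W/C; 20:Q/D; 26:M/Y; 32:R/I.
p = 8/40 = 0.200000.
d = −ln(1 − 0.200000) = −ln(0.800000) = 0.2231.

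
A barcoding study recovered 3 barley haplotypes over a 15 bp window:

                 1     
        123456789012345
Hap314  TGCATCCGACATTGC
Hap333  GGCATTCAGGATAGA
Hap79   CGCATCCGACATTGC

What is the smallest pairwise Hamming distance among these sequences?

1

Pairwise Hamming distances:
  Hap314 vs Hap333: 7
  Hap314 vs Hap79: 1
  Hap333 vs Hap79: 7
The smallest is 1, between Hap314 and Hap79.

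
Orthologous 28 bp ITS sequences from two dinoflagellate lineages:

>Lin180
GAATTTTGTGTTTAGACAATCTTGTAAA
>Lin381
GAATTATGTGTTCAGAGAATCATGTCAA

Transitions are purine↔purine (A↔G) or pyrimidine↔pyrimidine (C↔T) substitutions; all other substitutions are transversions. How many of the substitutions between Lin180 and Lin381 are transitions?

1

The sequences differ at positions 6 (T/A, transversion), 13 (T/C, transition), 17 (C/G, transversion), 22 (T/A, transversion), 26 (A/C, transversion).
Of the 5 differences, 1 transition and 4 transversions, so the answer is 1.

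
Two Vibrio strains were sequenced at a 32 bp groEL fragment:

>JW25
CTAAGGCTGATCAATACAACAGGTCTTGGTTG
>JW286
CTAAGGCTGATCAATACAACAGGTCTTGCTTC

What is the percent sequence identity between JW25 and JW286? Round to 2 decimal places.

Differing sites — 29:G/C; 32:G/C.
30 of the 32 sites match, so the percent identity is 30/32 × 100 = 93.75%.

93.75%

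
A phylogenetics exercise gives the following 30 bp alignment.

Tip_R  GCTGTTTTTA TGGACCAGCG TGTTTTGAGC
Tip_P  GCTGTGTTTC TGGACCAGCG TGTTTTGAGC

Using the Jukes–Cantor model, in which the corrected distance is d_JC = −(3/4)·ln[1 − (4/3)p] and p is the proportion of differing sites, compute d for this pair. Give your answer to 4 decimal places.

0.0698

Mismatches occur at site 6 (T↔G), site 10 (A↔C).
p = 2/30 = 0.066667.
d = −0.75 · ln(1 − (4/3)·0.066667) = −0.75 · ln(0.911111) = −0.75 · (-0.093091) = 0.0698.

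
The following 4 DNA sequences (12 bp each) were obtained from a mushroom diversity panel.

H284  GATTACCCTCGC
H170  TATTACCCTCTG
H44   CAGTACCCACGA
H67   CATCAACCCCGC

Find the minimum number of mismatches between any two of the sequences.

Pairwise Hamming distances:
  H284 vs H170: 3
  H284 vs H44: 4
  H284 vs H67: 4
  H170 vs H44: 5
  H170 vs H67: 6
  H44 vs H67: 5
The smallest is 3, between H284 and H170.

3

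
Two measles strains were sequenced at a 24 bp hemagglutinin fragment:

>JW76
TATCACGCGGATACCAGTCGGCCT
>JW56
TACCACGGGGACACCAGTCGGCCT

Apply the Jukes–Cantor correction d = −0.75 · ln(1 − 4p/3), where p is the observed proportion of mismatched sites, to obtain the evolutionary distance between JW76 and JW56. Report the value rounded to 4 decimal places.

Differing sites — 3:T/C; 8:C/G; 12:T/C.
p = 3/24 = 0.125000.
d = −0.75 · ln(1 − (4/3)·0.125000) = −0.75 · ln(0.833333) = −0.75 · (-0.182322) = 0.1367.

0.1367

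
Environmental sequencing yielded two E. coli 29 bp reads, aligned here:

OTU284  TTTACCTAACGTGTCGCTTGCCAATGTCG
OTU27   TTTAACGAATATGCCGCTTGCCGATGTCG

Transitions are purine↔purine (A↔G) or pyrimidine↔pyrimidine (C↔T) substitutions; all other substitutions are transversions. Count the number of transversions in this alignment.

2

Differing sites — 5:C/A (Tv); 7:T/G (Tv); 10:C/T (Ti); 11:G/A (Ti); 14:T/C (Ti); 23:A/G (Ti).
Of the 6 differences, 4 transitions and 2 transversions, so the answer is 2.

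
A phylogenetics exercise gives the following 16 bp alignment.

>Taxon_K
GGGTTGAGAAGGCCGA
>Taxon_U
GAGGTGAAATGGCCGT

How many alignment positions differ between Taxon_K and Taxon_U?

5

The sequences differ at positions 2 (G/A), 4 (T/G), 8 (G/A), 10 (A/T), 16 (A/T).
That gives 5 mismatches out of 16 aligned sites, so the Hamming distance is 5.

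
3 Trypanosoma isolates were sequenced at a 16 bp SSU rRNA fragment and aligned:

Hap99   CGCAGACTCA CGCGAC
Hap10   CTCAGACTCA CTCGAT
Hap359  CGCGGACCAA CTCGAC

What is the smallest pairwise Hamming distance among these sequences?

Pairwise Hamming distances:
  Hap99 vs Hap10: 3
  Hap99 vs Hap359: 4
  Hap10 vs Hap359: 5
The smallest is 3, between Hap99 and Hap10.

3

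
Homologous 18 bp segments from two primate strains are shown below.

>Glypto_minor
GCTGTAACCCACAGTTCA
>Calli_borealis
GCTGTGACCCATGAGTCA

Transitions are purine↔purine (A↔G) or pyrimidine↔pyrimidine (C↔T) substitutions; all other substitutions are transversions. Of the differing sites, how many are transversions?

1

The sequences differ at positions 6 (A/G, transition), 12 (C/T, transition), 13 (A/G, transition), 14 (G/A, transition), 15 (T/G, transversion).
Of the 5 differences, 4 transitions and 1 transversion, so the answer is 1.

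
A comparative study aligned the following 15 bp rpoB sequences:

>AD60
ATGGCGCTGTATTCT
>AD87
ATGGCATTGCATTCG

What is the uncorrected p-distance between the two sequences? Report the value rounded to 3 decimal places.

Mismatches occur at site 6 (G↔A), site 7 (C↔T), site 10 (T↔C), site 15 (T↔G).
There are 4 differences over 15 sites, so p = 4/15 = 0.267.

0.267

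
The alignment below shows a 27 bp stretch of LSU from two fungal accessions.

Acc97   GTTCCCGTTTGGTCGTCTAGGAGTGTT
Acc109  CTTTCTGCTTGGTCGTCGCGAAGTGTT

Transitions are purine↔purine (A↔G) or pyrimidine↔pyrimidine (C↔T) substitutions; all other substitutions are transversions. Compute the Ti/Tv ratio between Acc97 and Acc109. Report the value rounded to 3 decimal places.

The sequences differ at positions 1 (G/C, transversion), 4 (C/T, transition), 6 (C/T, transition), 8 (T/C, transition), 18 (T/G, transversion), 19 (A/C, transversion), 21 (G/A, transition).
Of the 7 differences, 4 transitions and 3 transversions, so Ti/Tv = 4/3 = 1.333.

1.333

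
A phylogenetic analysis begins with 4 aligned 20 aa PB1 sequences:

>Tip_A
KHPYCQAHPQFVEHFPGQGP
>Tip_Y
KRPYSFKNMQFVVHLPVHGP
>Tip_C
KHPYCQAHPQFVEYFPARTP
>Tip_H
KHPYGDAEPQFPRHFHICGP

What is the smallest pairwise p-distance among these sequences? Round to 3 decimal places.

0.200

Pairwise Hamming distances:
  Tip_A vs Tip_Y: 10
  Tip_A vs Tip_C: 4
  Tip_A vs Tip_H: 8
  Tip_Y vs Tip_C: 12
  Tip_Y vs Tip_H: 12
  Tip_C vs Tip_H: 10
The smallest is 4 mismatches, between Tip_A and Tip_C; p = 4/20 = 0.200.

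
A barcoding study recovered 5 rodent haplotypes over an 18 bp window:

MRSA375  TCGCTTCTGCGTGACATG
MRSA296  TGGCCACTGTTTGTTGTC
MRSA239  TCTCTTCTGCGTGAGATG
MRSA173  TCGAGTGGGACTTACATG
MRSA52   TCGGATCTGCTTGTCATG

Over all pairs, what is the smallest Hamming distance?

Pairwise Hamming distances:
  MRSA375 vs MRSA296: 9
  MRSA375 vs MRSA239: 2
  MRSA375 vs MRSA173: 7
  MRSA375 vs MRSA52: 4
  MRSA296 vs MRSA239: 10
  MRSA296 vs MRSA173: 13
  MRSA296 vs MRSA52: 8
  MRSA239 vs MRSA173: 9
  MRSA239 vs MRSA52: 6
  MRSA173 vs MRSA52: 8
The smallest is 2, between MRSA375 and MRSA239.

2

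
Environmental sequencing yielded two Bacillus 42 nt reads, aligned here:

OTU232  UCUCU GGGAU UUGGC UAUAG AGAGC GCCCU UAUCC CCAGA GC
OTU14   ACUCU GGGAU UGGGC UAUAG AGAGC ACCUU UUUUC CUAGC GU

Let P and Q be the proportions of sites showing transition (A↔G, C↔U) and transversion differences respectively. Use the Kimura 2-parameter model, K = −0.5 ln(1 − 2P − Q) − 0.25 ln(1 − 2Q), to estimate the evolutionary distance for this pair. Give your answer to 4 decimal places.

The sequences differ at positions 1 (U/A, transversion), 12 (U/G, transversion), 26 (G/A, transition), 29 (C/U, transition), 32 (A/U, transversion), 34 (C/U, transition), 37 (C/U, transition), 40 (A/C, transversion), 42 (C/U, transition).
Of the 9 differences, 5 transitions and 4 transversions over 42 sites: P = 5/42 = 0.119048, Q = 4/42 = 0.095238.
d = −0.5·ln(0.666666) − 0.25·ln(0.809524) = −0.5·(-0.405466) − 0.25·(-0.211309) = 0.2556.

0.2556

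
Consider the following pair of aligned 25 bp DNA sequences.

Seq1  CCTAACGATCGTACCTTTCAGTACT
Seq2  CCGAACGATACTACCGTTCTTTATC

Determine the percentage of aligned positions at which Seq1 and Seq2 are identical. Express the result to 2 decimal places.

68.00%

The sequences differ at positions 3 (T/G), 10 (C/A), 11 (G/C), 16 (T/G), 20 (A/T), 21 (G/T), 24 (C/T), 25 (T/C).
17 of the 25 sites match, so the percent identity is 17/25 × 100 = 68.00%.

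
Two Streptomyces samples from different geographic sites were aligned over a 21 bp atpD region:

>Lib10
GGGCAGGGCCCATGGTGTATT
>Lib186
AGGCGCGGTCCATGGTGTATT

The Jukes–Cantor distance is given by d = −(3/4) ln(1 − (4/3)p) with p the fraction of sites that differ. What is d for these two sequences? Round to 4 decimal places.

The sequences differ at positions 1 (G/A), 5 (A/G), 6 (G/C), 9 (C/T).
p = 4/21 = 0.190476.
d = −0.75 · ln(1 − (4/3)·0.190476) = −0.75 · ln(0.746032) = −0.75 · (-0.292987) = 0.2197.

0.2197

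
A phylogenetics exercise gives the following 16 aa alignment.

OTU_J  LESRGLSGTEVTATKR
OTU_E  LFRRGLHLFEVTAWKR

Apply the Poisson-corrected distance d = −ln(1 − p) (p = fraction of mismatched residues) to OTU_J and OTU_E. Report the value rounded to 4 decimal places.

0.4700

Differing sites — 2:E/F; 3:S/R; 7:S/H; 8:G/L; 9:T/F; 14:T/W.
p = 6/16 = 0.375000.
d = −ln(1 − 0.375000) = −ln(0.625000) = 0.4700.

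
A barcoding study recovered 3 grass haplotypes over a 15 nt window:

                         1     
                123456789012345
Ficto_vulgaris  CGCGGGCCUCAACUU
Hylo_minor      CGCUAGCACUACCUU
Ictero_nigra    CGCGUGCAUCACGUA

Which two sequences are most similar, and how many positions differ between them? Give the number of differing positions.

Pairwise Hamming distances:
  Ficto_vulgaris vs Hylo_minor: 6
  Ficto_vulgaris vs Ictero_nigra: 5
  Hylo_minor vs Ictero_nigra: 6
The smallest is 5, between Ficto_vulgaris and Ictero_nigra.

5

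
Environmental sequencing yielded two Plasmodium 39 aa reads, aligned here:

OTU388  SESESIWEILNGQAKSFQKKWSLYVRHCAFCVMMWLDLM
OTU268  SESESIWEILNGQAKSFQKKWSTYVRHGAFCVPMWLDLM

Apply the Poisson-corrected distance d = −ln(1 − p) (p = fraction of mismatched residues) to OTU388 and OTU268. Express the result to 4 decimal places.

0.0800

Mismatches occur at site 23 (L→T), site 28 (C→G), site 33 (M→P).
p = 3/39 = 0.076923.
d = −ln(1 − 0.076923) = −ln(0.923077) = 0.0800.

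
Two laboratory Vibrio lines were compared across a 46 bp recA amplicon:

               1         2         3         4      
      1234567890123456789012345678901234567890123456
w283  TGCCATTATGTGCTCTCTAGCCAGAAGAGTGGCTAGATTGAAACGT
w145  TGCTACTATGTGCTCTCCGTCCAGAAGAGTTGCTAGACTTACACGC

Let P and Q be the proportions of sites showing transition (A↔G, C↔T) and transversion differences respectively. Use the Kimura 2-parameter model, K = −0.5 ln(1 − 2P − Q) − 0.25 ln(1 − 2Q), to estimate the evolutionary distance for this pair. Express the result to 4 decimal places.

Mismatches occur at site 4 (C/T, transition), site 6 (T/C, transition), site 18 (T/C, transition), site 19 (A/G, transition), site 20 (G/T, transversion), site 31 (G/T, transversion), site 38 (T/C, transition), site 40 (G/T, transversion), site 42 (A/C, transversion), site 46 (T/C, transition).
Of the 10 differences, 6 transitions and 4 transversions over 46 sites: P = 6/46 = 0.130435, Q = 4/46 = 0.086957.
d = −0.5·ln(0.652173) − 0.25·ln(0.826086) = −0.5·(-0.427445) − 0.25·(-0.191056) = 0.2615.

0.2615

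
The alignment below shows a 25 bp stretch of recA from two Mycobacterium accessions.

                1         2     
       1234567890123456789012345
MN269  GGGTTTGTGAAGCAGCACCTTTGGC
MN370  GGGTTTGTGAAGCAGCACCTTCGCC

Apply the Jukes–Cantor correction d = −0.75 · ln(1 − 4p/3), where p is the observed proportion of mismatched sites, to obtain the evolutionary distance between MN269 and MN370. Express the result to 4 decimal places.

The sequences differ at positions 22 (T/C), 24 (G/C).
p = 2/25 = 0.080000.
d = −0.75 · ln(1 − (4/3)·0.080000) = −0.75 · ln(0.893333) = −0.75 · (-0.112796) = 0.0846.

0.0846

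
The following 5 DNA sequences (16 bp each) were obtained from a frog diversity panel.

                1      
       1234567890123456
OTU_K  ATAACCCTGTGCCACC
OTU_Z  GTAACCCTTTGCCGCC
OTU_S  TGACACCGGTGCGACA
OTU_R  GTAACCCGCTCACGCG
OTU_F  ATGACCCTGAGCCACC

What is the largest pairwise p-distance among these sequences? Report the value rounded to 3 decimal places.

0.625

Pairwise Hamming distances:
  OTU_K vs OTU_Z: 3
  OTU_K vs OTU_S: 7
  OTU_K vs OTU_R: 7
  OTU_K vs OTU_F: 2
  OTU_Z vs OTU_S: 9
  OTU_Z vs OTU_R: 5
  OTU_Z vs OTU_F: 5
  OTU_S vs OTU_R: 10
  OTU_S vs OTU_F: 9
  OTU_R vs OTU_F: 9
The largest is 10 mismatches, between OTU_S and OTU_R; p = 10/16 = 0.625.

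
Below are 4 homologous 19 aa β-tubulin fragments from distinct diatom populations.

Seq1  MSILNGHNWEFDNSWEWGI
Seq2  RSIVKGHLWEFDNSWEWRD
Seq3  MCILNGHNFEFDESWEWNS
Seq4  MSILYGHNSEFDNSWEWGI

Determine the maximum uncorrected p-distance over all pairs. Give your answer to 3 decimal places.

0.474

Pairwise Hamming distances:
  Seq1 vs Seq2: 6
  Seq1 vs Seq3: 5
  Seq1 vs Seq4: 2
  Seq2 vs Seq3: 9
  Seq2 vs Seq4: 7
  Seq3 vs Seq4: 6
The largest is 9 mismatches, between Seq2 and Seq3; p = 9/19 = 0.474.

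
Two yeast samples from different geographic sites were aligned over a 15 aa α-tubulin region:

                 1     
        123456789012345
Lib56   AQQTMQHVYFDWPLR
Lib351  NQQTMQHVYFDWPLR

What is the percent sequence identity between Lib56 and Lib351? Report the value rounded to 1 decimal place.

93.3%

The sequences differ at position 1 (A/N).
14 of the 15 sites match, so the percent identity is 14/15 × 100 = 93.3%.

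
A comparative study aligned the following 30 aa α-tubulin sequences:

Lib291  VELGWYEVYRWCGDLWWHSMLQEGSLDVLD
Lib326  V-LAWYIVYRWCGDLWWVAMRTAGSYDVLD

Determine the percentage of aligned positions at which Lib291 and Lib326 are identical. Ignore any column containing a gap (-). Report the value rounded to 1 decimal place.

72.4%

Excluding the 1 gap column leaves 29 comparable sites.
The sequences differ at positions 4 (G/A), 7 (E/I), 18 (H/V), 19 (S/A), 21 (L/R), 22 (Q/T), 23 (E/A), 26 (L/Y).
21 of the 29 comparable sites match, so the percent identity is 21/29 × 100 = 72.4%.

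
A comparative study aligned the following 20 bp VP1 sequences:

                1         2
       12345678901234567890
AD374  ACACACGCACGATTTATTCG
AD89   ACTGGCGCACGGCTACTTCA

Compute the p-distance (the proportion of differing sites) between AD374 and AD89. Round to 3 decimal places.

Differing sites — 3:A/T; 4:C/G; 5:A/G; 12:A/G; 13:T/C; 15:T/A; 16:A/C; 20:G/A.
There are 8 differences over 20 sites, so p = 8/20 = 0.400.

0.400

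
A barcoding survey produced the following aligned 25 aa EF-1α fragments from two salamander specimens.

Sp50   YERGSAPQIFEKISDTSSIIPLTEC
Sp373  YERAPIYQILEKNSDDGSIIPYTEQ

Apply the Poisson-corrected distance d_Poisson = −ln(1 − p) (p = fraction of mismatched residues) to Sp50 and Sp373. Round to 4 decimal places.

0.5108

Mismatches occur at site 4 (G/A), site 5 (S/P), site 6 (A/I), site 7 (P/Y), site 10 (F/L), site 13 (I/N), site 16 (T/D), site 17 (S/G), site 22 (L/Y), site 25 (C/Q).
p = 10/25 = 0.400000.
d = −ln(1 − 0.400000) = −ln(0.600000) = 0.5108.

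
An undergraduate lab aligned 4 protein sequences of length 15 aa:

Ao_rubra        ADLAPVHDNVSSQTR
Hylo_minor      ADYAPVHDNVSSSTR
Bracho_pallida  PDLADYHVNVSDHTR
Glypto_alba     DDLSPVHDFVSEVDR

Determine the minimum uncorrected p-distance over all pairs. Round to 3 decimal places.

0.133

Pairwise Hamming distances:
  Ao_rubra vs Hylo_minor: 2
  Ao_rubra vs Bracho_pallida: 6
  Ao_rubra vs Glypto_alba: 6
  Hylo_minor vs Bracho_pallida: 7
  Hylo_minor vs Glypto_alba: 7
  Bracho_pallida vs Glypto_alba: 9
The smallest is 2 mismatches, between Ao_rubra and Hylo_minor; p = 2/15 = 0.133.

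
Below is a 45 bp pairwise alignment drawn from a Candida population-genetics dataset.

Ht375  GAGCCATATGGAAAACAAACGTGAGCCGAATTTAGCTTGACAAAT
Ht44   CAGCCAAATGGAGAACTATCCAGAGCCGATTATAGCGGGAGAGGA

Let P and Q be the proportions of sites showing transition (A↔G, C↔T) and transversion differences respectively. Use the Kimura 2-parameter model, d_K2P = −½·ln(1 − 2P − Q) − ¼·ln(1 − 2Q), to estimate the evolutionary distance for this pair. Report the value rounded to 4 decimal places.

0.4459

The sequences differ at positions 1 (G/C, transversion), 7 (T/A, transversion), 13 (A/G, transition), 17 (A/T, transversion), 19 (A/T, transversion), 21 (G/C, transversion), 22 (T/A, transversion), 30 (A/T, transversion), 32 (T/A, transversion), 37 (T/G, transversion), 38 (T/G, transversion), 41 (C/G, transversion), 43 (A/G, transition), 44 (A/G, transition), 45 (T/A, transversion).
Of the 15 differences, 3 transitions and 12 transversions over 45 sites: P = 3/45 = 0.066667, Q = 12/45 = 0.266667.
d = −0.5·ln(0.599999) − 0.25·ln(0.466666) = −0.5·(-0.510827) − 0.25·(-0.762141) = 0.4459.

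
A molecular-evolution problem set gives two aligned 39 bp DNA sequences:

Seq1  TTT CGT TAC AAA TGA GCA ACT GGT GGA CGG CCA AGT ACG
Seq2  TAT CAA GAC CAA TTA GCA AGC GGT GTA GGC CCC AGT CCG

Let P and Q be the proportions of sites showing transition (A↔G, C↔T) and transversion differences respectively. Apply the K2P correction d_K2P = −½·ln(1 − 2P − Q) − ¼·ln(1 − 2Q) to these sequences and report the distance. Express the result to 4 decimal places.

0.4503

Differing sites — 2:T/A (Tv); 5:G/A (Ti); 6:T/A (Tv); 7:T/G (Tv); 10:A/C (Tv); 14:G/T (Tv); 20:C/G (Tv); 21:T/C (Ti); 26:G/T (Tv); 28:C/G (Tv); 30:G/C (Tv); 33:A/C (Tv); 37:A/C (Tv).
Of the 13 differences, 2 transitions and 11 transversions over 39 sites: P = 2/39 = 0.051282, Q = 11/39 = 0.282051.
d = −0.5·ln(0.615385) − 0.25·ln(0.435898) = −0.5·(-0.485507) − 0.25·(-0.830347) = 0.4503.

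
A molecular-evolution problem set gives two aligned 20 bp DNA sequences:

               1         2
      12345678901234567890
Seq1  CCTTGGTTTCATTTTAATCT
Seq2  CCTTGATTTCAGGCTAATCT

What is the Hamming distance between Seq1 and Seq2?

4

The sequences differ at positions 6 (G/A), 12 (T/G), 13 (T/G), 14 (T/C).
That gives 4 mismatches out of 20 aligned sites, so the Hamming distance is 4.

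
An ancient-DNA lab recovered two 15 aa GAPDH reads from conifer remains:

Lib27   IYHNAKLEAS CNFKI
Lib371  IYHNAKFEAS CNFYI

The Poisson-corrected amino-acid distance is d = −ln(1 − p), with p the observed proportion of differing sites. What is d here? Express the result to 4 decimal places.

0.1431

The sequences differ at positions 7 (L/F), 14 (K/Y).
p = 2/15 = 0.133333.
d = −ln(1 − 0.133333) = −ln(0.866667) = 0.1431.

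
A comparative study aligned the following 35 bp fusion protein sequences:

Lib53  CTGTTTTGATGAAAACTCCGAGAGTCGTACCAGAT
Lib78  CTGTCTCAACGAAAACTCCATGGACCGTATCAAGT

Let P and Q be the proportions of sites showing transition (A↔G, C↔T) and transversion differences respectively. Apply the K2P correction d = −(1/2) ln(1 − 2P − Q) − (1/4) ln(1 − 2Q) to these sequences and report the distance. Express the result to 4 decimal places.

The sequences differ at positions 5 (T/C, transition), 7 (T/C, transition), 8 (G/A, transition), 10 (T/C, transition), 20 (G/A, transition), 21 (A/T, transversion), 23 (A/G, transition), 24 (G/A, transition), 25 (T/C, transition), 30 (C/T, transition), 33 (G/A, transition), 34 (A/G, transition).
Of the 12 differences, 11 transitions and 1 transversion over 35 sites: P = 11/35 = 0.314286, Q = 1/35 = 0.028571.
d = −0.5·ln(0.342857) − 0.25·ln(0.942858) = −0.5·(-1.070442) − 0.25·(-0.058840) = 0.5499.

0.5499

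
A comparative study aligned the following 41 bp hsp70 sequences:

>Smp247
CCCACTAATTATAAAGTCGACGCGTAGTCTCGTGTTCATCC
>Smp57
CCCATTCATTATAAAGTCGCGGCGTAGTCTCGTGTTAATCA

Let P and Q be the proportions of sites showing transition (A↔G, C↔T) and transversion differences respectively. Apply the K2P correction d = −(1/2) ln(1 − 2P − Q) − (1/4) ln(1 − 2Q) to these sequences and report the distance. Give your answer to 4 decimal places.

The sequences differ at positions 5 (C/T, transition), 7 (A/C, transversion), 20 (A/C, transversion), 21 (C/G, transversion), 37 (C/A, transversion), 41 (C/A, transversion).
Of the 6 differences, 1 transition and 5 transversions over 41 sites: P = 1/41 = 0.024390, Q = 5/41 = 0.121951.
d = −0.5·ln(0.829269) − 0.25·ln(0.756098) = −0.5·(-0.187211) − 0.25·(-0.279584) = 0.1635.

0.1635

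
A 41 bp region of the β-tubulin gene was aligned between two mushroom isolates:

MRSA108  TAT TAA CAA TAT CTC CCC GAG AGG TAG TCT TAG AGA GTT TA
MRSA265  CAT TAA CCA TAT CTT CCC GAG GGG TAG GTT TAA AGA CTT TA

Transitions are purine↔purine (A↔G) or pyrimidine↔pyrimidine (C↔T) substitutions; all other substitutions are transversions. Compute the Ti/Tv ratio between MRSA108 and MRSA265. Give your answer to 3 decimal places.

1.667

The sequences differ at positions 1 (T/C, transition), 8 (A/C, transversion), 15 (C/T, transition), 22 (A/G, transition), 28 (T/G, transversion), 29 (C/T, transition), 33 (G/A, transition), 37 (G/C, transversion).
Of the 8 differences, 5 transitions and 3 transversions, so Ti/Tv = 5/3 = 1.667.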